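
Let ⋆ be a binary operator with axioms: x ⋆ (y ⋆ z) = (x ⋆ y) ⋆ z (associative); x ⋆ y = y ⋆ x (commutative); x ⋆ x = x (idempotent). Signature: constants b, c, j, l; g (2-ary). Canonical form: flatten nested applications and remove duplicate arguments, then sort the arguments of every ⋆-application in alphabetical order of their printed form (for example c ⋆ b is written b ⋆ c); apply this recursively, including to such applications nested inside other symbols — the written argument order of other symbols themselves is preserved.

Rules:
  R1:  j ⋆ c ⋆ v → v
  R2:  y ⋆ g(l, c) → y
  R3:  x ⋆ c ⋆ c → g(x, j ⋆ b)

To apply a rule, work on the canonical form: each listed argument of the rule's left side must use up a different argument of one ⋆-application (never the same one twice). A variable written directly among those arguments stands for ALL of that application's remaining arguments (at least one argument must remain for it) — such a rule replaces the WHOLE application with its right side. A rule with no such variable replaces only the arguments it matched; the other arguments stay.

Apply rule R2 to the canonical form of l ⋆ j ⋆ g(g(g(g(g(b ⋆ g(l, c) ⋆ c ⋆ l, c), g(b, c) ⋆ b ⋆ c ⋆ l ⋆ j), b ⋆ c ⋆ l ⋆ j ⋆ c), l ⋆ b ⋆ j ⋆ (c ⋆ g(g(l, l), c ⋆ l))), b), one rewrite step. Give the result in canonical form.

Canonical form:  g(g(g(g(g(b ⋆ c ⋆ g(l, c) ⋆ l, c), b ⋆ c ⋆ g(b, c) ⋆ j ⋆ l), b ⋆ c ⋆ j ⋆ l), b ⋆ c ⋆ g(g(l, l), c ⋆ l) ⋆ j ⋆ l), b) ⋆ j ⋆ l
R2 matches:  uses g(l, c);  y := b ⋆ c ⋆ l
The variable takes the whole remainder — replace the entire application.
Result:  g(g(g(g(g(b ⋆ c ⋆ l, c), b ⋆ c ⋆ g(b, c) ⋆ j ⋆ l), b ⋆ c ⋆ j ⋆ l), b ⋆ c ⋆ g(g(l, l), c ⋆ l) ⋆ j ⋆ l), b) ⋆ j ⋆ l

Answer: g(g(g(g(g(b ⋆ c ⋆ l, c), b ⋆ c ⋆ g(b, c) ⋆ j ⋆ l), b ⋆ c ⋆ j ⋆ l), b ⋆ c ⋆ g(g(l, l), c ⋆ l) ⋆ j ⋆ l), b) ⋆ j ⋆ l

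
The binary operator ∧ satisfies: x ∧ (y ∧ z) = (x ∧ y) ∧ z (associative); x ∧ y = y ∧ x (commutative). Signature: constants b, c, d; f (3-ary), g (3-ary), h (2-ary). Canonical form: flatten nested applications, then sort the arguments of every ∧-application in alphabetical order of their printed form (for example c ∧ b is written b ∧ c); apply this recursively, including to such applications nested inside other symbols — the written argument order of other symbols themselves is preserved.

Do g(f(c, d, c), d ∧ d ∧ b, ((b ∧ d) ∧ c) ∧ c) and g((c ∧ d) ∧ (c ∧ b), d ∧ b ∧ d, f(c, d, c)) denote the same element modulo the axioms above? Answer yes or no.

Left:  g(f(c, d, c), d ∧ d ∧ b, ((b ∧ d) ∧ c) ∧ c)
  Work inside:  ((b ∧ d) ∧ c) ∧ c
  Flatten:  b ∧ d ∧ c ∧ c
  Sort arguments:  b ∧ c ∧ c ∧ d
  Put back:  g(f(c, d, c), b ∧ d ∧ d, b ∧ c ∧ c ∧ d)
Right:  g((c ∧ d) ∧ (c ∧ b), d ∧ b ∧ d, f(c, d, c))
  Focus inside:  (c ∧ d) ∧ (c ∧ b)
  Flatten:  c ∧ d ∧ c ∧ b
  Sort:  b ∧ c ∧ c ∧ d
  Put back:  g(b ∧ c ∧ c ∧ d, b ∧ d ∧ d, f(c, d, c))

Answer: no — g(f(c, d, c), b ∧ d ∧ d, b ∧ c ∧ c ∧ d) vs g(b ∧ c ∧ c ∧ d, b ∧ d ∧ d, f(c, d, c))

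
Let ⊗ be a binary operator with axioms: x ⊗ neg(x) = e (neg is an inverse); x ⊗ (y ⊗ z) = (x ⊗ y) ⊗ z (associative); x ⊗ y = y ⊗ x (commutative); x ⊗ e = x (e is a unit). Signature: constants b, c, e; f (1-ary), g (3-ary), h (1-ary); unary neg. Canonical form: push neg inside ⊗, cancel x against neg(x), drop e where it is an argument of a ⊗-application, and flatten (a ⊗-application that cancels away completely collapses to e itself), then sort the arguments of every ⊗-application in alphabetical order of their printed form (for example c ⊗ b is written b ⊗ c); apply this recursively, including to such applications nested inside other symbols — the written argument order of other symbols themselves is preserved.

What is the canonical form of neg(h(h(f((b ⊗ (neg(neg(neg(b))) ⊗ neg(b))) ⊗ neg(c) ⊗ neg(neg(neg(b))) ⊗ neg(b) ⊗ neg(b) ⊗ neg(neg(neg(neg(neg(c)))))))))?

Push neg inside:  distribute neg over ⊗ and collapse double neg
Combine occurrences:  neg(h(h(f(neg(b) ⊗ neg(b) ⊗ neg(b) ⊗ neg(b) ⊗ neg(c) ⊗ neg(c)))))

Answer: neg(h(h(f(neg(b) ⊗ neg(b) ⊗ neg(b) ⊗ neg(b) ⊗ neg(c) ⊗ neg(c)))))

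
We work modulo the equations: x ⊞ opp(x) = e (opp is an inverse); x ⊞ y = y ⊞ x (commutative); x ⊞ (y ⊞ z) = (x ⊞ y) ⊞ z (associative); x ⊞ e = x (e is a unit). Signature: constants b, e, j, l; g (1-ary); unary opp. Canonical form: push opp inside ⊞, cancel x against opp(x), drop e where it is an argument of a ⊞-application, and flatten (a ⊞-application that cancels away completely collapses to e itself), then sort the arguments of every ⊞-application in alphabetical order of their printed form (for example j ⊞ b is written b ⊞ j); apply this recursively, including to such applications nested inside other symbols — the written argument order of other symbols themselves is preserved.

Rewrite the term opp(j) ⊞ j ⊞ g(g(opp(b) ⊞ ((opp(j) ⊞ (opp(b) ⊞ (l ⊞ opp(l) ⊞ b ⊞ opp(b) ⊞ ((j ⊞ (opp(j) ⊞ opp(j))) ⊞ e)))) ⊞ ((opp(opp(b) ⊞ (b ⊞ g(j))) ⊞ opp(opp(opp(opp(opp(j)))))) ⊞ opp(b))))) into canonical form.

Push opp inside:  distribute opp over ⊞ and collapse double opp
Inverses cancel:  j cancels
Collect terms:  g(g(opp(b) ⊞ opp(b) ⊞ opp(b) ⊞ opp(g(j)) ⊞ opp(j) ⊞ opp(j) ⊞ opp(j)))

Answer: g(g(opp(b) ⊞ opp(b) ⊞ opp(b) ⊞ opp(g(j)) ⊞ opp(j) ⊞ opp(j) ⊞ opp(j)))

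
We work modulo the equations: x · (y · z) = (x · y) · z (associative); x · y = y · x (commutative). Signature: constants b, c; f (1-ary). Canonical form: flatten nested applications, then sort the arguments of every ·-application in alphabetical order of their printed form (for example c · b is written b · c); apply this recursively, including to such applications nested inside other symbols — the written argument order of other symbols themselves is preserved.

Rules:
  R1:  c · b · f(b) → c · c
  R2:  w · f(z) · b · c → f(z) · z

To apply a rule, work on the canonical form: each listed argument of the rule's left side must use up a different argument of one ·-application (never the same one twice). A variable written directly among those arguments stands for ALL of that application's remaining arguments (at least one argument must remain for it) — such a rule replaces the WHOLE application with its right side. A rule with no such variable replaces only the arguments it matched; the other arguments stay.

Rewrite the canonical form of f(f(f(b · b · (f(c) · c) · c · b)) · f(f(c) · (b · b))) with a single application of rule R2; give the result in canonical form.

Canonical form:  f(f(b · b · f(c)) · f(f(b · b · b · c · c · f(c))))
Apply R2:  consuming b, c, f(c);  w := b · b · c, z := c
Every leftover argument binds to the variable; the entire application is replaced.
New term:  f(f(b · b · f(c)) · f(f(c · f(c))))

Answer: f(f(b · b · f(c)) · f(f(c · f(c))))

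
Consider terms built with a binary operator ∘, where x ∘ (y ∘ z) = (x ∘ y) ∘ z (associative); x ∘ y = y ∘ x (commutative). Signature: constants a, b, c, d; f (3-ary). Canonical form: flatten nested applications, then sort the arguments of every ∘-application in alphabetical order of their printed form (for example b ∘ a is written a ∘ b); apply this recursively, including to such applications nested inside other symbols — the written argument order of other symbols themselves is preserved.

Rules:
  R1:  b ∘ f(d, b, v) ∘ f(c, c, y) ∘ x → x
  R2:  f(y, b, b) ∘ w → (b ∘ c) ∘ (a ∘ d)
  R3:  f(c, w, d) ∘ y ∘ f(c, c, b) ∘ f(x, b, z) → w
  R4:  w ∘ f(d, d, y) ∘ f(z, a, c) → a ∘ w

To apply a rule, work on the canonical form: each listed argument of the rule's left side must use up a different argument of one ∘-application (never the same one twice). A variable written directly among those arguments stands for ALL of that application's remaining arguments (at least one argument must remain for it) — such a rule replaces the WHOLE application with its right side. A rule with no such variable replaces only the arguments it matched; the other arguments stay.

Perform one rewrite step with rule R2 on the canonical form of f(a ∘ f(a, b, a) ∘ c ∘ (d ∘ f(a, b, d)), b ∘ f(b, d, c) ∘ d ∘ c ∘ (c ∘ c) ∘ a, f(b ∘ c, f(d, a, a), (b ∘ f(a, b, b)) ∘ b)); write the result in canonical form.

Answer: f(a ∘ c ∘ d ∘ f(a, b, a) ∘ f(a, b, d), a ∘ b ∘ c ∘ c ∘ c ∘ d ∘ f(b, d, c), f(b ∘ c, f(d, a, a), a ∘ b ∘ c ∘ d))

Derivation:
Canonical form:  f(a ∘ c ∘ d ∘ f(a, b, a) ∘ f(a, b, d), a ∘ b ∘ c ∘ c ∘ c ∘ d ∘ f(b, d, c), f(b ∘ c, f(d, a, a), b ∘ b ∘ f(a, b, b)))
Match R2:  consume f(a, b, b);  w := b ∘ b, y := a
Every leftover argument binds to the variable; the entire application is replaced.
Giving:  f(a ∘ c ∘ d ∘ f(a, b, a) ∘ f(a, b, d), a ∘ b ∘ c ∘ c ∘ c ∘ d ∘ f(b, d, c), f(b ∘ c, f(d, a, a), a ∘ b ∘ c ∘ d))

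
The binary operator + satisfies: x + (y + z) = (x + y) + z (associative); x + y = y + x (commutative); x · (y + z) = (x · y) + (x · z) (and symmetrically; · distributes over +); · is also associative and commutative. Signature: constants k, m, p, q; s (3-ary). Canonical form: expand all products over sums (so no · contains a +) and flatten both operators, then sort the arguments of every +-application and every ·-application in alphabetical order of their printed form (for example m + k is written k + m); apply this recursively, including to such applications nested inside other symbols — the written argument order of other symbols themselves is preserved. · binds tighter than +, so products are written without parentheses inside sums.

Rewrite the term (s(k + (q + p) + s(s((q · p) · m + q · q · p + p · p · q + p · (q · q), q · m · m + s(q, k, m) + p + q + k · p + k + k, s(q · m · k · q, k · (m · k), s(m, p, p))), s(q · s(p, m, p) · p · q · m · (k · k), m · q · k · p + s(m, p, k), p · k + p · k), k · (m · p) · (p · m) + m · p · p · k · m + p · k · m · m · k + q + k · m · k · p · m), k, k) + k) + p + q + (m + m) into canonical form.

Flatten:  s(k + p + q + s(s(m · p · q + p · p · q + p · q · q + p · q · q, k + k + k · p + m · m · q + p + q + s(q, k, m), s(k · m · q · q, k · k · m, s(m, p, p))), s(k · k · m · p · q · q · s(p, m, p), k · m · p · q + s(m, p, k), k · p + k · p), k · k · m · m · p + k · k · m · m · p + k · m · m · p · p + k · m · m · p · p + q), k, k) + k + p + q + m + m
Sort:  k + m + m + p + q + s(k + p + q + s(s(m · p · q + p · p · q + p · q · q + p · q · q, k + k + k · p + m · m · q + p + q + s(q, k, m), s(k · m · q · q, k · k · m, s(m, p, p))), s(k · k · m · p · q · q · s(p, m, p), k · m · p · q + s(m, p, k), k · p + k · p), k · k · m · m · p + k · k · m · m · p + k · m · m · p · p + k · m · m · p · p + q), k, k)

Answer: k + m + m + p + q + s(k + p + q + s(s(m · p · q + p · p · q + p · q · q + p · q · q, k + k + k · p + m · m · q + p + q + s(q, k, m), s(k · m · q · q, k · k · m, s(m, p, p))), s(k · k · m · p · q · q · s(p, m, p), k · m · p · q + s(m, p, k), k · p + k · p), k · k · m · m · p + k · k · m · m · p + k · m · m · p · p + k · m · m · p · p + q), k, k)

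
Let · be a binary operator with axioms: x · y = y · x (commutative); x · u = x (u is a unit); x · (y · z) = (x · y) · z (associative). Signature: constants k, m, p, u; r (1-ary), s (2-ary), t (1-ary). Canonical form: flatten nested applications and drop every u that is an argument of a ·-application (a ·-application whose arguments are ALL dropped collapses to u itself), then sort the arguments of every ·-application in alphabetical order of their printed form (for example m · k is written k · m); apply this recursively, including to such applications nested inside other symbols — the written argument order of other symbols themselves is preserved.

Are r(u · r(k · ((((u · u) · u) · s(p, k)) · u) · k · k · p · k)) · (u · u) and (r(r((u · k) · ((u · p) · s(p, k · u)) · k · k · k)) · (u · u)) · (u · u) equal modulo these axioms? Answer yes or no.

Answer: yes — both canonical forms are r(r(k · k · k · k · p · s(p, k)))

Derivation:
Left:  r(u · r(k · ((((u · u) · u) · s(p, k)) · u) · k · k · p · k)) · (u · u)
  Un-nest:  r(u · r(k · ((((u · u) · u) · s(p, k)) · u) · k · k · p · k)) · u · u
  Inside:  r(u · r(k · ((((u · u) · u) · s(p, k)) · u) · k · k · p · k))  →  r(r(k · k · k · k · p · s(p, k)))
  Drop the unit:  drop u (×2)
  Order the arguments:  r(r(k · k · k · k · p · s(p, k)))
Right:  (r(r((u · k) · ((u · p) · s(p, k · u)) · k · k · k)) · (u · u)) · (u · u)
  Flatten:  r(r((u · k) · ((u · p) · s(p, k · u)) · k · k · k)) · u · u · u · u
  Simplify inside:  r(r((u · k) · ((u · p) · s(p, k · u)) · k · k · k))  →  r(r(k · k · k · k · p · s(p, k)))
  Drop the unit:  drop u (×4)
  Order the arguments:  r(r(k · k · k · k · p · s(p, k)))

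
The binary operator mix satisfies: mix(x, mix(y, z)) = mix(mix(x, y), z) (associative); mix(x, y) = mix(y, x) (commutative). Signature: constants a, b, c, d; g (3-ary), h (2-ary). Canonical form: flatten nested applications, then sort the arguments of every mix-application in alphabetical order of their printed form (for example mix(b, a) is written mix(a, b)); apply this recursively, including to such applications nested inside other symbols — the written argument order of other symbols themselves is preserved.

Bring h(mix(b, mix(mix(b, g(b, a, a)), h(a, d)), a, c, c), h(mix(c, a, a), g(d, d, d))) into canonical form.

Answer: h(mix(a, b, b, c, c, g(b, a, a), h(a, d)), h(mix(a, a, c), g(d, d, d)))

Derivation:
Focus inside:  mix(b, mix(mix(b, g(b, a, a)), h(a, d)), a, c, c)
Un-nest:  mix(b, b, g(b, a, a), h(a, d), a, c, c)
Order the arguments:  mix(a, b, b, c, c, g(b, a, a), h(a, d))
Reassemble:  h(mix(a, b, b, c, c, g(b, a, a), h(a, d)), h(mix(a, a, c), g(d, d, d)))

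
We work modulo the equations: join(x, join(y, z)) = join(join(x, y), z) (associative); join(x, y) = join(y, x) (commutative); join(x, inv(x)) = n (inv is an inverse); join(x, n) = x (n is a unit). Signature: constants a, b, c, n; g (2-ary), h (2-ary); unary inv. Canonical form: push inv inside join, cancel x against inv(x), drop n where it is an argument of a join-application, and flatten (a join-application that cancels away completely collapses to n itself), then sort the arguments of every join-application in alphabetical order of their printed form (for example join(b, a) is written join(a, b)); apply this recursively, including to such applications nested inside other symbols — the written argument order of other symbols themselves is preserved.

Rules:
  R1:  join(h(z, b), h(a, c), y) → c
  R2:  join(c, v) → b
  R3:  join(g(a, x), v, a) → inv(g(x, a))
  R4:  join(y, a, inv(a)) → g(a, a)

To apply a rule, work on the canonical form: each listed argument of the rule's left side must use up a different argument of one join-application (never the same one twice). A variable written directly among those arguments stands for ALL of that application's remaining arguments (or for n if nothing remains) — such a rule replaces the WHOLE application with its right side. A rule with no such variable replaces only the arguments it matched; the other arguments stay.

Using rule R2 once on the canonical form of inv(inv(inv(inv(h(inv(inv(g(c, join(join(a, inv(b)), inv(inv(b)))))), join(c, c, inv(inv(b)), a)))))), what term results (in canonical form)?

Canonical form:  h(g(c, a), join(a, b, c, c))
Match R2:  consume c;  v := join(a, b, c)
The variable takes the whole remainder — replace the entire application.
Giving:  h(g(c, a), b)

Answer: h(g(c, a), b)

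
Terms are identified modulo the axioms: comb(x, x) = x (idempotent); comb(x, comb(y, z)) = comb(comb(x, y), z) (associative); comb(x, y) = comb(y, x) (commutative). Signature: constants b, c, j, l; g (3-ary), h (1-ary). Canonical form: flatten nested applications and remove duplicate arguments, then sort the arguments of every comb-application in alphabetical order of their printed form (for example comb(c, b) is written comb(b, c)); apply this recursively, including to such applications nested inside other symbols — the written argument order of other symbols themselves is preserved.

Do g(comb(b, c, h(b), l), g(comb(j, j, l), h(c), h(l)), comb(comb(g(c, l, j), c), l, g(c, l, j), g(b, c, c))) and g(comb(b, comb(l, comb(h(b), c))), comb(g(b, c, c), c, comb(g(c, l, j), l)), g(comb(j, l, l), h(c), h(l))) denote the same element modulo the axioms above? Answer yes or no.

Left:  g(comb(b, c, h(b), l), g(comb(j, j, l), h(c), h(l)), comb(comb(g(c, l, j), c), l, g(c, l, j), g(b, c, c)))
  Descend into:  comb(comb(g(c, l, j), c), l, g(c, l, j), g(b, c, c))
  Merge nested applications:  comb(g(c, l, j), c, l, g(c, l, j), g(b, c, c))
  Deduplicate:  drop duplicate g(c, l, j)
  Sort:  comb(c, g(b, c, c), g(c, l, j), l)
  Put back:  g(comb(b, c, h(b), l), g(comb(j, l), h(c), h(l)), comb(c, g(b, c, c), g(c, l, j), l))
Right:  g(comb(b, comb(l, comb(h(b), c))), comb(g(b, c, c), c, comb(g(c, l, j), l)), g(comb(j, l, l), h(c), h(l)))
  Descend into:  comb(g(b, c, c), c, comb(g(c, l, j), l))
  Flatten:  comb(g(b, c, c), c, g(c, l, j), l)
  Sort arguments:  comb(c, g(b, c, c), g(c, l, j), l)
  Rebuild:  g(comb(b, c, h(b), l), comb(c, g(b, c, c), g(c, l, j), l), g(comb(j, l), h(c), h(l)))

Answer: no — g(comb(b, c, h(b), l), g(comb(j, l), h(c), h(l)), comb(c, g(b, c, c), g(c, l, j), l)) vs g(comb(b, c, h(b), l), comb(c, g(b, c, c), g(c, l, j), l), g(comb(j, l), h(c), h(l)))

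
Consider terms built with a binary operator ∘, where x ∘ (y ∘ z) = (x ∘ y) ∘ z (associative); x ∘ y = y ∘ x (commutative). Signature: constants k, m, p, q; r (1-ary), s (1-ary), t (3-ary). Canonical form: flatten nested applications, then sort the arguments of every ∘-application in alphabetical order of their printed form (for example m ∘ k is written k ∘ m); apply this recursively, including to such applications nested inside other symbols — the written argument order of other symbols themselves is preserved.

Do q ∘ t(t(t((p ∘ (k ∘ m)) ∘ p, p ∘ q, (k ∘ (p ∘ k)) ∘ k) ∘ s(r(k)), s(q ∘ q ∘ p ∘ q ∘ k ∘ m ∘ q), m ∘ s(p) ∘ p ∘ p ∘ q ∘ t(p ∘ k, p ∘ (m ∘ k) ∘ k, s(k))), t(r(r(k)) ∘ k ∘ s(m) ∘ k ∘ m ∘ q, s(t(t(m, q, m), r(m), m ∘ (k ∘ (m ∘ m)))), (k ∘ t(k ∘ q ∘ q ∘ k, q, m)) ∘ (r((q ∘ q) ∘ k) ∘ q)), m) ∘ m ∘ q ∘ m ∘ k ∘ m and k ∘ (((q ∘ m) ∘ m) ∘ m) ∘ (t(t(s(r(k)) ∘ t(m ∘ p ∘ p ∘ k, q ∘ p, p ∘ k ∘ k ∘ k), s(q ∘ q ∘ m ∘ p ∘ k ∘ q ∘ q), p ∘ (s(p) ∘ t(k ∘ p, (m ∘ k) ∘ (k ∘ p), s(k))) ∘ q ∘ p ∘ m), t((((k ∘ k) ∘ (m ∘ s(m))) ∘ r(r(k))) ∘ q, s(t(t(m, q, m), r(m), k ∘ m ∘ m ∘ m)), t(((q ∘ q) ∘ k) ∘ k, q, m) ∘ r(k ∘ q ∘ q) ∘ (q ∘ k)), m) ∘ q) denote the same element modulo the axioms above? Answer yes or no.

Left:  q ∘ t(t(t((p ∘ (k ∘ m)) ∘ p, p ∘ q, (k ∘ (p ∘ k)) ∘ k) ∘ s(r(k)), s(q ∘ q ∘ p ∘ q ∘ k ∘ m ∘ q), m ∘ s(p) ∘ p ∘ p ∘ q ∘ t(p ∘ k, p ∘ (m ∘ k) ∘ k, s(k))), t(r(r(k)) ∘ k ∘ s(m) ∘ k ∘ m ∘ q, s(t(t(m, q, m), r(m), m ∘ (k ∘ (m ∘ m)))), (k ∘ t(k ∘ q ∘ q ∘ k, q, m)) ∘ (r((q ∘ q) ∘ k) ∘ q)), m) ∘ m ∘ q ∘ m ∘ k ∘ m
  Canonicalize subterm:  t(t(t((p ∘ (k ∘ m)) ∘ p, p ∘ q, (k ∘ (p ∘ k)) ∘ k) ∘ s(r(k)), s(q ∘ q ∘ p ∘ q ∘ k ∘ m ∘ q), m ∘ s(p) ∘ p ∘ p ∘ q ∘ t(p ∘ k, p ∘ (m ∘ k) ∘ k, s(k))), t(r(r(k)) ∘ k ∘ s(m) ∘ k ∘ m ∘ q, s(t(t(m, q, m), r(m), m ∘ (k ∘ (m ∘ m)))), (k ∘ t(k ∘ q ∘ q ∘ k, q, m)) ∘ (r((q ∘ q) ∘ k) ∘ q)), m)  →  t(t(s(r(k)) ∘ t(k ∘ m ∘ p ∘ p, p ∘ q, k ∘ k ∘ k ∘ p), s(k ∘ m ∘ p ∘ q ∘ q ∘ q ∘ q), m ∘ p ∘ p ∘ q ∘ s(p) ∘ t(k ∘ p, k ∘ k ∘ m ∘ p, s(k))), t(k ∘ k ∘ m ∘ q ∘ r(r(k)) ∘ s(m), s(t(t(m, q, m), r(m), k ∘ m ∘ m ∘ m)), k ∘ q ∘ r(k ∘ q ∘ q) ∘ t(k ∘ k ∘ q ∘ q, q, m)), m)
  Sort arguments:  k ∘ m ∘ m ∘ m ∘ q ∘ q ∘ t(t(s(r(k)) ∘ t(k ∘ m ∘ p ∘ p, p ∘ q, k ∘ k ∘ k ∘ p), s(k ∘ m ∘ p ∘ q ∘ q ∘ q ∘ q), m ∘ p ∘ p ∘ q ∘ s(p) ∘ t(k ∘ p, k ∘ k ∘ m ∘ p, s(k))), t(k ∘ k ∘ m ∘ q ∘ r(r(k)) ∘ s(m), s(t(t(m, q, m), r(m), k ∘ m ∘ m ∘ m)), k ∘ q ∘ r(k ∘ q ∘ q) ∘ t(k ∘ k ∘ q ∘ q, q, m)), m)
Right:  k ∘ (((q ∘ m) ∘ m) ∘ m) ∘ (t(t(s(r(k)) ∘ t(m ∘ p ∘ p ∘ k, q ∘ p, p ∘ k ∘ k ∘ k), s(q ∘ q ∘ m ∘ p ∘ k ∘ q ∘ q), p ∘ (s(p) ∘ t(k ∘ p, (m ∘ k) ∘ (k ∘ p), s(k))) ∘ q ∘ p ∘ m), t((((k ∘ k) ∘ (m ∘ s(m))) ∘ r(r(k))) ∘ q, s(t(t(m, q, m), r(m), k ∘ m ∘ m ∘ m)), t(((q ∘ q) ∘ k) ∘ k, q, m) ∘ r(k ∘ q ∘ q) ∘ (q ∘ k)), m) ∘ q)
  Un-nest:  k ∘ q ∘ m ∘ m ∘ m ∘ t(t(s(r(k)) ∘ t(m ∘ p ∘ p ∘ k, q ∘ p, p ∘ k ∘ k ∘ k), s(q ∘ q ∘ m ∘ p ∘ k ∘ q ∘ q), p ∘ (s(p) ∘ t(k ∘ p, (m ∘ k) ∘ (k ∘ p), s(k))) ∘ q ∘ p ∘ m), t((((k ∘ k) ∘ (m ∘ s(m))) ∘ r(r(k))) ∘ q, s(t(t(m, q, m), r(m), k ∘ m ∘ m ∘ m)), t(((q ∘ q) ∘ k) ∘ k, q, m) ∘ r(k ∘ q ∘ q) ∘ (q ∘ k)), m) ∘ q
  Inside:  t(t(s(r(k)) ∘ t(m ∘ p ∘ p ∘ k, q ∘ p, p ∘ k ∘ k ∘ k), s(q ∘ q ∘ m ∘ p ∘ k ∘ q ∘ q), p ∘ (s(p) ∘ t(k ∘ p, (m ∘ k) ∘ (k ∘ p), s(k))) ∘ q ∘ p ∘ m), t((((k ∘ k) ∘ (m ∘ s(m))) ∘ r(r(k))) ∘ q, s(t(t(m, q, m), r(m), k ∘ m ∘ m ∘ m)), t(((q ∘ q) ∘ k) ∘ k, q, m) ∘ r(k ∘ q ∘ q) ∘ (q ∘ k)), m)  →  t(t(s(r(k)) ∘ t(k ∘ m ∘ p ∘ p, p ∘ q, k ∘ k ∘ k ∘ p), s(k ∘ m ∘ p ∘ q ∘ q ∘ q ∘ q), m ∘ p ∘ p ∘ q ∘ s(p) ∘ t(k ∘ p, k ∘ k ∘ m ∘ p, s(k))), t(k ∘ k ∘ m ∘ q ∘ r(r(k)) ∘ s(m), s(t(t(m, q, m), r(m), k ∘ m ∘ m ∘ m)), k ∘ q ∘ r(k ∘ q ∘ q) ∘ t(k ∘ k ∘ q ∘ q, q, m)), m)
  Sort:  k ∘ m ∘ m ∘ m ∘ q ∘ q ∘ t(t(s(r(k)) ∘ t(k ∘ m ∘ p ∘ p, p ∘ q, k ∘ k ∘ k ∘ p), s(k ∘ m ∘ p ∘ q ∘ q ∘ q ∘ q), m ∘ p ∘ p ∘ q ∘ s(p) ∘ t(k ∘ p, k ∘ k ∘ m ∘ p, s(k))), t(k ∘ k ∘ m ∘ q ∘ r(r(k)) ∘ s(m), s(t(t(m, q, m), r(m), k ∘ m ∘ m ∘ m)), k ∘ q ∘ r(k ∘ q ∘ q) ∘ t(k ∘ k ∘ q ∘ q, q, m)), m)

Answer: yes — both canonical forms are k ∘ m ∘ m ∘ m ∘ q ∘ q ∘ t(t(s(r(k)) ∘ t(k ∘ m ∘ p ∘ p, p ∘ q, k ∘ k ∘ k ∘ p), s(k ∘ m ∘ p ∘ q ∘ q ∘ q ∘ q), m ∘ p ∘ p ∘ q ∘ s(p) ∘ t(k ∘ p, k ∘ k ∘ m ∘ p, s(k))), t(k ∘ k ∘ m ∘ q ∘ r(r(k)) ∘ s(m), s(t(t(m, q, m), r(m), k ∘ m ∘ m ∘ m)), k ∘ q ∘ r(k ∘ q ∘ q) ∘ t(k ∘ k ∘ q ∘ q, q, m)), m)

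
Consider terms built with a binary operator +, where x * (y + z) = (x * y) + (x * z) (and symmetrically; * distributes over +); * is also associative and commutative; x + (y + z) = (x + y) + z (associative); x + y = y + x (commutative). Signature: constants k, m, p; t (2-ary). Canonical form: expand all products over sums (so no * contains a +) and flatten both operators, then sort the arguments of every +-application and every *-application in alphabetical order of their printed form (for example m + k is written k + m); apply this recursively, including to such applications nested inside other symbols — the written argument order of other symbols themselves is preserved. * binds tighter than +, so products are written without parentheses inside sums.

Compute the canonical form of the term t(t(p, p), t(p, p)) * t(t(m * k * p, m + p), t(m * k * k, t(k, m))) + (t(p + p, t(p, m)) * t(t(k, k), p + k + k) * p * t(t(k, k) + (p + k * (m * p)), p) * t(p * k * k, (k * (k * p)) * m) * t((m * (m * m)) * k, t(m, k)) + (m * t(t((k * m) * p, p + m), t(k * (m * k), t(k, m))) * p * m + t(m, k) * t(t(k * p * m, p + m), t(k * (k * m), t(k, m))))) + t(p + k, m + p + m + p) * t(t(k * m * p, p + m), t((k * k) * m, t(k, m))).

Answer: m * m * p * t(t(k * m * p, m + p), t(k * k * m, t(k, m))) + p * t(k * k * p, k * k * m * p) * t(k * m * m * m, t(m, k)) * t(k * m * p + p + t(k, k), p) * t(p + p, t(p, m)) * t(t(k, k), k + k + p) + t(k + p, m + m + p + p) * t(t(k * m * p, m + p), t(k * k * m, t(k, m))) + t(m, k) * t(t(k * m * p, m + p), t(k * k * m, t(k, m))) + t(t(k * m * p, m + p), t(k * k * m, t(k, m))) * t(t(p, p), t(p, p))

Derivation:
Un-nest:  t(t(k * m * p, m + p), t(k * k * m, t(k, m))) * t(t(p, p), t(p, p)) + p * t(k * k * p, k * k * m * p) * t(k * m * m * m, t(m, k)) * t(k * m * p + p + t(k, k), p) * t(p + p, t(p, m)) * t(t(k, k), k + k + p) + m * m * p * t(t(k * m * p, m + p), t(k * k * m, t(k, m))) + t(m, k) * t(t(k * m * p, m + p), t(k * k * m, t(k, m))) + t(k + p, m + m + p + p) * t(t(k * m * p, m + p), t(k * k * m, t(k, m)))
Sort:  m * m * p * t(t(k * m * p, m + p), t(k * k * m, t(k, m))) + p * t(k * k * p, k * k * m * p) * t(k * m * m * m, t(m, k)) * t(k * m * p + p + t(k, k), p) * t(p + p, t(p, m)) * t(t(k, k), k + k + p) + t(k + p, m + m + p + p) * t(t(k * m * p, m + p), t(k * k * m, t(k, m))) + t(m, k) * t(t(k * m * p, m + p), t(k * k * m, t(k, m))) + t(t(k * m * p, m + p), t(k * k * m, t(k, m))) * t(t(p, p), t(p, p))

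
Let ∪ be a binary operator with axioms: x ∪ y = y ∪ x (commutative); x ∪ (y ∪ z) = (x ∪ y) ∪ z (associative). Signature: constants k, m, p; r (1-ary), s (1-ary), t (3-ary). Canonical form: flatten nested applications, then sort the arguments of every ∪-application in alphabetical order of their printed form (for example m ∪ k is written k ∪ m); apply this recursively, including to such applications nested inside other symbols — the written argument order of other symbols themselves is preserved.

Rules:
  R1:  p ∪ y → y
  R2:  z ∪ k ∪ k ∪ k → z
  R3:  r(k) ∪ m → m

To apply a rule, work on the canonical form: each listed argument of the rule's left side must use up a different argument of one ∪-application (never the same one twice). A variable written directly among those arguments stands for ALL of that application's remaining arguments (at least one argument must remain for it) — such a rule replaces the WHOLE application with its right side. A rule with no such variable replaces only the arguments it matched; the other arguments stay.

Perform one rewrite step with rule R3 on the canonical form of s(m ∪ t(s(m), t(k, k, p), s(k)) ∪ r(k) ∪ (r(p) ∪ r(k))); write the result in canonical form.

Canonical form:  s(m ∪ r(k) ∪ r(k) ∪ r(p) ∪ t(s(m), t(k, k, p), s(k)))
R3 matches:  uses m, r(k)
Result:  s(m ∪ r(k) ∪ r(p) ∪ t(s(m), t(k, k, p), s(k)))

Answer: s(m ∪ r(k) ∪ r(p) ∪ t(s(m), t(k, k, p), s(k)))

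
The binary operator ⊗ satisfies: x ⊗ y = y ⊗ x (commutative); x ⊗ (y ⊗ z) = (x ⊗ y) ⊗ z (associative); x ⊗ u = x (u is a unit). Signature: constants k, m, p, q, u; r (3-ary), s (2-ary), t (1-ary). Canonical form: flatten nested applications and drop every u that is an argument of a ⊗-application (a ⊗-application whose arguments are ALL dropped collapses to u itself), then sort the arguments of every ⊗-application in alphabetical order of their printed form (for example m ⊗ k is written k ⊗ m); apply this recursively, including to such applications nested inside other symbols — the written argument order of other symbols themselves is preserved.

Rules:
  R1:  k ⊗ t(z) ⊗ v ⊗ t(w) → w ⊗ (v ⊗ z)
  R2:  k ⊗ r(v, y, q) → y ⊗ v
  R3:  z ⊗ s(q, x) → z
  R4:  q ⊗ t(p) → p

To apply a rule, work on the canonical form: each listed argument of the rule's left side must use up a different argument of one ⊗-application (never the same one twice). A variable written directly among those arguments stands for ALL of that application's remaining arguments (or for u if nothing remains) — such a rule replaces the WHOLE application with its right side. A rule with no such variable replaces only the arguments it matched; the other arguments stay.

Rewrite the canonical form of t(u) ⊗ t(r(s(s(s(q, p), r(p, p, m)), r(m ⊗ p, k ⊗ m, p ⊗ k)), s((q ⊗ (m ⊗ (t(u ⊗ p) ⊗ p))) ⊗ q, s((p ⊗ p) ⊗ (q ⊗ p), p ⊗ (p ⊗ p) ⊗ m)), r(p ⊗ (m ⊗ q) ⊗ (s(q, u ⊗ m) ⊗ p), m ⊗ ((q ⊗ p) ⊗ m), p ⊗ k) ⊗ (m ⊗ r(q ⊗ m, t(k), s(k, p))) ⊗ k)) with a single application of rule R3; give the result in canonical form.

Answer: t(r(s(s(s(q, p), r(p, p, m)), r(m ⊗ p, k ⊗ m, k ⊗ p)), s(m ⊗ p ⊗ q ⊗ q ⊗ t(p), s(p ⊗ p ⊗ p ⊗ q, m ⊗ p ⊗ p ⊗ p)), k ⊗ m ⊗ r(m ⊗ p ⊗ p ⊗ q, m ⊗ m ⊗ p ⊗ q, k ⊗ p) ⊗ r(m ⊗ q, t(k), s(k, p)))) ⊗ t(u)

Derivation:
Canonical form:  t(r(s(s(s(q, p), r(p, p, m)), r(m ⊗ p, k ⊗ m, k ⊗ p)), s(m ⊗ p ⊗ q ⊗ q ⊗ t(p), s(p ⊗ p ⊗ p ⊗ q, m ⊗ p ⊗ p ⊗ p)), k ⊗ m ⊗ r(m ⊗ p ⊗ p ⊗ q ⊗ s(q, m), m ⊗ m ⊗ p ⊗ q, k ⊗ p) ⊗ r(m ⊗ q, t(k), s(k, p)))) ⊗ t(u)
R3 matches:  uses s(q, m);  x := m, z := m ⊗ p ⊗ p ⊗ q
The variable takes the whole remainder — replace the entire application.
New term:  t(r(s(s(s(q, p), r(p, p, m)), r(m ⊗ p, k ⊗ m, k ⊗ p)), s(m ⊗ p ⊗ q ⊗ q ⊗ t(p), s(p ⊗ p ⊗ p ⊗ q, m ⊗ p ⊗ p ⊗ p)), k ⊗ m ⊗ r(m ⊗ p ⊗ p ⊗ q, m ⊗ m ⊗ p ⊗ q, k ⊗ p) ⊗ r(m ⊗ q, t(k), s(k, p)))) ⊗ t(u)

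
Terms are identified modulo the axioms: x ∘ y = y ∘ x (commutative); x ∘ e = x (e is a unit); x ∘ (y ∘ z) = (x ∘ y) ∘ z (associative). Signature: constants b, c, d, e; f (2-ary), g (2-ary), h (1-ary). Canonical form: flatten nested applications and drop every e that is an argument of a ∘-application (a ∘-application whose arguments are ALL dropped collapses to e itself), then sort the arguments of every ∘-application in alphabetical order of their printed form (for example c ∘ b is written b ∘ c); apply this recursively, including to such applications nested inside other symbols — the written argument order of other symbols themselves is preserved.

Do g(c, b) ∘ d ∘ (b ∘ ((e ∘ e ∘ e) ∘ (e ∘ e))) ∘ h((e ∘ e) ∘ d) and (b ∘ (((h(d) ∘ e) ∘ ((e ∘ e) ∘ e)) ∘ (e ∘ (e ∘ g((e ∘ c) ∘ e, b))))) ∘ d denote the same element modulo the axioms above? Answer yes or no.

Answer: yes — both canonical forms are b ∘ d ∘ g(c, b) ∘ h(d)

Derivation:
Left:  g(c, b) ∘ d ∘ (b ∘ ((e ∘ e ∘ e) ∘ (e ∘ e))) ∘ h((e ∘ e) ∘ d)
  Merge nested applications:  g(c, b) ∘ d ∘ b ∘ e ∘ e ∘ e ∘ e ∘ e ∘ h((e ∘ e) ∘ d)
  Simplify inside:  h((e ∘ e) ∘ d)  →  h(d)
  Units out:  drop e (×5)
  Sort:  b ∘ d ∘ g(c, b) ∘ h(d)
Right:  (b ∘ (((h(d) ∘ e) ∘ ((e ∘ e) ∘ e)) ∘ (e ∘ (e ∘ g((e ∘ c) ∘ e, b))))) ∘ d
  Un-nest:  b ∘ h(d) ∘ e ∘ e ∘ e ∘ e ∘ e ∘ e ∘ g((e ∘ c) ∘ e, b) ∘ d
  Inside:  g((e ∘ c) ∘ e, b)  →  g(c, b)
  Unit:  drop e (×6)
  Sort arguments:  b ∘ d ∘ g(c, b) ∘ h(d)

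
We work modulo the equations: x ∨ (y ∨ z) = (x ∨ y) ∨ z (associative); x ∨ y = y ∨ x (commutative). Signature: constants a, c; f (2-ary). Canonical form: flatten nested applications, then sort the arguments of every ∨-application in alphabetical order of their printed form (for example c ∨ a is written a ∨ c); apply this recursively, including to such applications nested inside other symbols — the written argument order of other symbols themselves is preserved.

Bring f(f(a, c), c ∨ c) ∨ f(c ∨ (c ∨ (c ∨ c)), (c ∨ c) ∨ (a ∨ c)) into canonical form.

Simplify inside:  f(c ∨ (c ∨ (c ∨ c)), (c ∨ c) ∨ (a ∨ c))  →  f(c ∨ c ∨ c ∨ c, a ∨ c ∨ c ∨ c)
Order the arguments:  f(c ∨ c ∨ c ∨ c, a ∨ c ∨ c ∨ c) ∨ f(f(a, c), c ∨ c)

Answer: f(c ∨ c ∨ c ∨ c, a ∨ c ∨ c ∨ c) ∨ f(f(a, c), c ∨ c)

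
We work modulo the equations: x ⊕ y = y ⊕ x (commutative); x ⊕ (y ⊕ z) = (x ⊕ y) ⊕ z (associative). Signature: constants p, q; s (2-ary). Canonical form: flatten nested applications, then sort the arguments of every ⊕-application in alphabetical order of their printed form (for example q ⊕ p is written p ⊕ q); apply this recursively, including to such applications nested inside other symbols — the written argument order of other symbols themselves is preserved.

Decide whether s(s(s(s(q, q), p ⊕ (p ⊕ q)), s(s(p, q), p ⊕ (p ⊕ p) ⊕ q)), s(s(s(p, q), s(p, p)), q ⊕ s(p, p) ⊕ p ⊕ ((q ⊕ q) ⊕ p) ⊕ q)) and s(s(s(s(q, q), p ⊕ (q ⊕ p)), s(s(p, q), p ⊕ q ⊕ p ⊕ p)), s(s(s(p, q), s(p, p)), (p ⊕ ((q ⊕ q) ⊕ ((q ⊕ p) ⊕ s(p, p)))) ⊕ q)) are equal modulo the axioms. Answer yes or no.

Left:  s(s(s(s(q, q), p ⊕ (p ⊕ q)), s(s(p, q), p ⊕ (p ⊕ p) ⊕ q)), s(s(s(p, q), s(p, p)), q ⊕ s(p, p) ⊕ p ⊕ ((q ⊕ q) ⊕ p) ⊕ q))
  Focus inside:  q ⊕ s(p, p) ⊕ p ⊕ ((q ⊕ q) ⊕ p) ⊕ q
  Flatten:  q ⊕ s(p, p) ⊕ p ⊕ q ⊕ q ⊕ p ⊕ q
  Order the arguments:  p ⊕ p ⊕ q ⊕ q ⊕ q ⊕ q ⊕ s(p, p)
  Rebuild:  s(s(s(s(q, q), p ⊕ p ⊕ q), s(s(p, q), p ⊕ p ⊕ p ⊕ q)), s(s(s(p, q), s(p, p)), p ⊕ p ⊕ q ⊕ q ⊕ q ⊕ q ⊕ s(p, p)))
Right:  s(s(s(s(q, q), p ⊕ (q ⊕ p)), s(s(p, q), p ⊕ q ⊕ p ⊕ p)), s(s(s(p, q), s(p, p)), (p ⊕ ((q ⊕ q) ⊕ ((q ⊕ p) ⊕ s(p, p)))) ⊕ q))
  Descend into:  (p ⊕ ((q ⊕ q) ⊕ ((q ⊕ p) ⊕ s(p, p)))) ⊕ q
  Merge nested applications:  p ⊕ q ⊕ q ⊕ q ⊕ p ⊕ s(p, p) ⊕ q
  Sort arguments:  p ⊕ p ⊕ q ⊕ q ⊕ q ⊕ q ⊕ s(p, p)
  Reassemble:  s(s(s(s(q, q), p ⊕ p ⊕ q), s(s(p, q), p ⊕ p ⊕ p ⊕ q)), s(s(s(p, q), s(p, p)), p ⊕ p ⊕ q ⊕ q ⊕ q ⊕ q ⊕ s(p, p)))

Answer: yes — both canonical forms are s(s(s(s(q, q), p ⊕ p ⊕ q), s(s(p, q), p ⊕ p ⊕ p ⊕ q)), s(s(s(p, q), s(p, p)), p ⊕ p ⊕ q ⊕ q ⊕ q ⊕ q ⊕ s(p, p)))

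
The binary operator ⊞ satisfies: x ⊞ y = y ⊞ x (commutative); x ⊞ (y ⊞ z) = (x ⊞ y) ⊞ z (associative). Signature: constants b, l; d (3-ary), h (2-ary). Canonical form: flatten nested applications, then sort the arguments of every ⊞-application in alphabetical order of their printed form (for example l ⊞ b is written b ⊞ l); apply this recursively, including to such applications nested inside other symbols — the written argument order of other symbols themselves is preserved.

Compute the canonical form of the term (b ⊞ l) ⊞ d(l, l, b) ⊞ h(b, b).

Answer: b ⊞ d(l, l, b) ⊞ h(b, b) ⊞ l

Derivation:
Un-nest:  b ⊞ l ⊞ d(l, l, b) ⊞ h(b, b)
Order the arguments:  b ⊞ d(l, l, b) ⊞ h(b, b) ⊞ l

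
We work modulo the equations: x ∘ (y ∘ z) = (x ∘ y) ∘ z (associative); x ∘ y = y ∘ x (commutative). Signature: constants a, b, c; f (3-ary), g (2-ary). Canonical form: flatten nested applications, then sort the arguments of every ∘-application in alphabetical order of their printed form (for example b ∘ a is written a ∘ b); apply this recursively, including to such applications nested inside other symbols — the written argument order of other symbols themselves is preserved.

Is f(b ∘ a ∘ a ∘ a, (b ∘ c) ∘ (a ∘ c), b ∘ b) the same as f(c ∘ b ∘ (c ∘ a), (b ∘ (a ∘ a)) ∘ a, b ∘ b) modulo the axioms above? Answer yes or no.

Answer: no — f(a ∘ a ∘ a ∘ b, a ∘ b ∘ c ∘ c, b ∘ b) vs f(a ∘ b ∘ c ∘ c, a ∘ a ∘ a ∘ b, b ∘ b)

Derivation:
Left:  f(b ∘ a ∘ a ∘ a, (b ∘ c) ∘ (a ∘ c), b ∘ b)
  Focus inside:  (b ∘ c) ∘ (a ∘ c)
  Merge nested applications:  b ∘ c ∘ a ∘ c
  Order the arguments:  a ∘ b ∘ c ∘ c
  Put back:  f(a ∘ a ∘ a ∘ b, a ∘ b ∘ c ∘ c, b ∘ b)
Right:  f(c ∘ b ∘ (c ∘ a), (b ∘ (a ∘ a)) ∘ a, b ∘ b)
  Focus inside:  (b ∘ (a ∘ a)) ∘ a
  Un-nest:  b ∘ a ∘ a ∘ a
  Sort:  a ∘ a ∘ a ∘ b
  Reassemble:  f(a ∘ b ∘ c ∘ c, a ∘ a ∘ a ∘ b, b ∘ b)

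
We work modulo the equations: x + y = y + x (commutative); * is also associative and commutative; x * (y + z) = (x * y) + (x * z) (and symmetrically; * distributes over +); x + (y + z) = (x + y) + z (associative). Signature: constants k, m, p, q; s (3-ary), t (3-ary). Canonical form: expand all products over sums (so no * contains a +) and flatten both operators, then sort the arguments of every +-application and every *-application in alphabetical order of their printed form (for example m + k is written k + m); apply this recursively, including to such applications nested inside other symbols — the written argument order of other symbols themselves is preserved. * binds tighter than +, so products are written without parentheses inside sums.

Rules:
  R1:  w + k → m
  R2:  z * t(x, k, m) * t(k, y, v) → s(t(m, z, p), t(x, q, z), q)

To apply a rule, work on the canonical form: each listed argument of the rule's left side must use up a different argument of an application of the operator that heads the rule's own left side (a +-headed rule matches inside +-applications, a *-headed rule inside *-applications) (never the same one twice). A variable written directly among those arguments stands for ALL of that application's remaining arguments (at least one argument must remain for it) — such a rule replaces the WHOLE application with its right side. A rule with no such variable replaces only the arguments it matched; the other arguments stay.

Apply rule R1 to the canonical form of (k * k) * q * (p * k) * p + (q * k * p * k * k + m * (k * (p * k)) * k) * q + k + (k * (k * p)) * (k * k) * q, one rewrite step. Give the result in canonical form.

Answer: m

Derivation:
Canonical form:  k + k * k * k * k * p * q + k * k * k * m * p * q + k * k * k * p * p * q + k * k * k * p * q * q
Apply R1:  consuming k;  w := k * k * k * k * p * q + k * k * k * m * p * q + k * k * k * p * p * q + k * k * k * p * q * q
The extension variable absorbs all remaining arguments, so the whole application is rewritten.
New term:  m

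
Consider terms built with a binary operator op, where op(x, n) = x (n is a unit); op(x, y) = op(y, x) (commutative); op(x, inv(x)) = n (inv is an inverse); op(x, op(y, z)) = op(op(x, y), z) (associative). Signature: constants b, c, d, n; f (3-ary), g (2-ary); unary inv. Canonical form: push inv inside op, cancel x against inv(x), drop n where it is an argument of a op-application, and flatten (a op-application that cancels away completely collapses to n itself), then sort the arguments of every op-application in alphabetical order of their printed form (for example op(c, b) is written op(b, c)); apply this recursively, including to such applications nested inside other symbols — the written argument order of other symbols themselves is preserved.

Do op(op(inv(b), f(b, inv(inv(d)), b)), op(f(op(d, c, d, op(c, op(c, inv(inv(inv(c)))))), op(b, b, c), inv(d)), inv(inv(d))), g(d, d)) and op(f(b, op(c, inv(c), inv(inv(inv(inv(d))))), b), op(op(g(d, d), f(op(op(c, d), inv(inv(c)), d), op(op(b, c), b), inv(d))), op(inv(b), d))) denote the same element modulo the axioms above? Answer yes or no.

Left:  op(op(inv(b), f(b, inv(inv(d)), b)), op(f(op(d, c, d, op(c, op(c, inv(inv(inv(c)))))), op(b, b, c), inv(d)), inv(inv(d))), g(d, d))
  Push inv inside:  distribute inv over op and collapse double inv
  Combine occurrences:  op(inv(b), f(b, d, b), f(op(c, c, d, d), op(b, b, c), inv(d)), d, g(d, d))
  Order the arguments:  op(d, f(b, d, b), f(op(c, c, d, d), op(b, b, c), inv(d)), g(d, d), inv(b))
Right:  op(f(b, op(c, inv(c), inv(inv(inv(inv(d))))), b), op(op(g(d, d), f(op(op(c, d), inv(inv(c)), d), op(op(b, c), b), inv(d))), op(inv(b), d)))
  Push inv inside:  distribute inv over op and collapse double inv
  Collect terms:  op(f(b, d, b), g(d, d), f(op(c, c, d, d), op(b, b, c), inv(d)), inv(b), d)
  Sort arguments:  op(d, f(b, d, b), f(op(c, c, d, d), op(b, b, c), inv(d)), g(d, d), inv(b))

Answer: yes — both canonical forms are op(d, f(b, d, b), f(op(c, c, d, d), op(b, b, c), inv(d)), g(d, d), inv(b))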